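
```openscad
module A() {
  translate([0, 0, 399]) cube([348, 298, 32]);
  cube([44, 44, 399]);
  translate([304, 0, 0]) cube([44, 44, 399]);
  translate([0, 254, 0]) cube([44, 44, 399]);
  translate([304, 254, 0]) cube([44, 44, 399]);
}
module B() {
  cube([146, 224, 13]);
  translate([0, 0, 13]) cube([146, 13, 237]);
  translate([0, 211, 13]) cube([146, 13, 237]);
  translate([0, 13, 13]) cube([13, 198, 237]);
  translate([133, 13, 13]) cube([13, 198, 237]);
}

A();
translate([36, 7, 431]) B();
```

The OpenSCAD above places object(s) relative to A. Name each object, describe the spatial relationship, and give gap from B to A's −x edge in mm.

A is a stool. B is an open box. The open box is on top of the stool. The gap from the open box to the stool's −x edge is 36 mm.

The open box's min-x is at 36; the stool's min-x is 0; gap = 36 mm.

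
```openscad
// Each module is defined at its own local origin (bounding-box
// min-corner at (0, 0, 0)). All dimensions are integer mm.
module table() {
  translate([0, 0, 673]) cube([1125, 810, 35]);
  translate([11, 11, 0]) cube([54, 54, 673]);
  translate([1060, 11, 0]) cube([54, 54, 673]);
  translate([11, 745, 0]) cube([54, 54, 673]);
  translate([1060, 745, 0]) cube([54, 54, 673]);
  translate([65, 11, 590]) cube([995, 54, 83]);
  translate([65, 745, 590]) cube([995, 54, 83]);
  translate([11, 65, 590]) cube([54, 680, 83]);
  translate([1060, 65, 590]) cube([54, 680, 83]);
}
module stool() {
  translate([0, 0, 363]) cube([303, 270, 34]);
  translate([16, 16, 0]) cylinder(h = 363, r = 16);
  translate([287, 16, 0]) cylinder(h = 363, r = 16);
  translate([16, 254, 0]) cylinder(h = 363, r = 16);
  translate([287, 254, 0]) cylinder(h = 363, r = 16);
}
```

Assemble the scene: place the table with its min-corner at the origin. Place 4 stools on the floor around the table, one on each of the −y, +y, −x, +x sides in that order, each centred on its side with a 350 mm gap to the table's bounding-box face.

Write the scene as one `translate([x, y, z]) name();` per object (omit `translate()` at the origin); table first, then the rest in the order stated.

table();
translate([411, -620, 0]) stool();
translate([411, 1160, 0]) stool();
translate([-653, 270, 0]) stool();
translate([1475, 270, 0]) stool();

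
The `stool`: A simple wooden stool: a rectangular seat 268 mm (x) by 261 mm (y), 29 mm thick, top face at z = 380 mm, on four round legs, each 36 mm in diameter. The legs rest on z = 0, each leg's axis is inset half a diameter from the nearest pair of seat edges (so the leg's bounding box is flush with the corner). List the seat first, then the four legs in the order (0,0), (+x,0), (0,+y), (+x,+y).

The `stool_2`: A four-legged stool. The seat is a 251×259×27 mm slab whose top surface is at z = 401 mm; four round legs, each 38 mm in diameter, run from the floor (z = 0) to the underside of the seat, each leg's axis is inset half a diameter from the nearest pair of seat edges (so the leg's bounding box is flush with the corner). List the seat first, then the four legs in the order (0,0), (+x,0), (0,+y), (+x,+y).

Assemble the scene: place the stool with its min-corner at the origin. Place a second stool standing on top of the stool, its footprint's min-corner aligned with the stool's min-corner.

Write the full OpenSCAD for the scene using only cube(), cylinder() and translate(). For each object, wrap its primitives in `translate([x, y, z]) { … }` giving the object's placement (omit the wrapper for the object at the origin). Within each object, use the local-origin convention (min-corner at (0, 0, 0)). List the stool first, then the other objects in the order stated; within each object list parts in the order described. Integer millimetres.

translate([0, 0, 351]) cube([268, 261, 29]);
translate([18, 18, 0]) cylinder(h = 351, r = 18);
translate([250, 18, 0]) cylinder(h = 351, r = 18);
translate([18, 243, 0]) cylinder(h = 351, r = 18);
translate([250, 243, 0]) cylinder(h = 351, r = 18);
translate([0, 0, 380]) {
  translate([0, 0, 374]) cube([251, 259, 27]);
  translate([19, 19, 0]) cylinder(h = 374, r = 19);
  translate([232, 19, 0]) cylinder(h = 374, r = 19);
  translate([19, 240, 0]) cylinder(h = 374, r = 19);
  translate([232, 240, 0]) cylinder(h = 374, r = 19);
}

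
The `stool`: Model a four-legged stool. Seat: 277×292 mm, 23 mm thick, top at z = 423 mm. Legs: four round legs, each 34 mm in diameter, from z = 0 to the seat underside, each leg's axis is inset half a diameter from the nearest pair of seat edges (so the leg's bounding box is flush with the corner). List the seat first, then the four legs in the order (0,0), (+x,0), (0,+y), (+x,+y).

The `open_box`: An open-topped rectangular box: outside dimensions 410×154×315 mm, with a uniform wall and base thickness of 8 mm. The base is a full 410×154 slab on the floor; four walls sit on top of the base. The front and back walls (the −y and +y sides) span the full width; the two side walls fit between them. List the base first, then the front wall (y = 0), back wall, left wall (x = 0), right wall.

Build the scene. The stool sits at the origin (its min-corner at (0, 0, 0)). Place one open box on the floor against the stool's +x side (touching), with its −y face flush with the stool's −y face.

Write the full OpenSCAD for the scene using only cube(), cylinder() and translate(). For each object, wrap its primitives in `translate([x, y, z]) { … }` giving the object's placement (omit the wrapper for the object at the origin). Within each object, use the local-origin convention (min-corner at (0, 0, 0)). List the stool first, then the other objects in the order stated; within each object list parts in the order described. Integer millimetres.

translate([0, 0, 400]) cube([277, 292, 23]);
translate([17, 17, 0]) cylinder(h = 400, r = 17);
translate([260, 17, 0]) cylinder(h = 400, r = 17);
translate([17, 275, 0]) cylinder(h = 400, r = 17);
translate([260, 275, 0]) cylinder(h = 400, r = 17);
translate([277, 0, 0]) {
  cube([410, 154, 8]);
  translate([0, 0, 8]) cube([410, 8, 307]);
  translate([0, 146, 8]) cube([410, 8, 307]);
  translate([0, 8, 8]) cube([8, 138, 307]);
  translate([402, 8, 8]) cube([8, 138, 307]);
}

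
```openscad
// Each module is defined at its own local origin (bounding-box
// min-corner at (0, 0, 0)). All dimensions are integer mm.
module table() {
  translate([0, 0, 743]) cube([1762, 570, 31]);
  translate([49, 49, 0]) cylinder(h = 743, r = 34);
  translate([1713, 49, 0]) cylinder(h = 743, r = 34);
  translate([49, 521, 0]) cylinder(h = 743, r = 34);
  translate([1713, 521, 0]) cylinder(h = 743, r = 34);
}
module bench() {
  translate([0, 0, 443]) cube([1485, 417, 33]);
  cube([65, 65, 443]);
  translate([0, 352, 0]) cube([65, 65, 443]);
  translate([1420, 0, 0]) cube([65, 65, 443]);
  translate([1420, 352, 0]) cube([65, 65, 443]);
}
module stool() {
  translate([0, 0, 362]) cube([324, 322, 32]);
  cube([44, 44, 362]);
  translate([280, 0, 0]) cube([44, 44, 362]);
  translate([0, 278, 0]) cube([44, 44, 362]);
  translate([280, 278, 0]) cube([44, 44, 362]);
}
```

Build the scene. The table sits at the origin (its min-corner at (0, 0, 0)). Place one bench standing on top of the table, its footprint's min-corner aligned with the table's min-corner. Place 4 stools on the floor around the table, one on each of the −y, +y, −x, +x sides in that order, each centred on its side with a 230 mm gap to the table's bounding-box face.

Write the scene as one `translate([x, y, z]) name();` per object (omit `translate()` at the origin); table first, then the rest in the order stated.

table();
translate([0, 0, 774]) bench();
translate([719, -552, 0]) stool();
translate([719, 800, 0]) stool();
translate([-554, 124, 0]) stool();
translate([1992, 124, 0]) stool();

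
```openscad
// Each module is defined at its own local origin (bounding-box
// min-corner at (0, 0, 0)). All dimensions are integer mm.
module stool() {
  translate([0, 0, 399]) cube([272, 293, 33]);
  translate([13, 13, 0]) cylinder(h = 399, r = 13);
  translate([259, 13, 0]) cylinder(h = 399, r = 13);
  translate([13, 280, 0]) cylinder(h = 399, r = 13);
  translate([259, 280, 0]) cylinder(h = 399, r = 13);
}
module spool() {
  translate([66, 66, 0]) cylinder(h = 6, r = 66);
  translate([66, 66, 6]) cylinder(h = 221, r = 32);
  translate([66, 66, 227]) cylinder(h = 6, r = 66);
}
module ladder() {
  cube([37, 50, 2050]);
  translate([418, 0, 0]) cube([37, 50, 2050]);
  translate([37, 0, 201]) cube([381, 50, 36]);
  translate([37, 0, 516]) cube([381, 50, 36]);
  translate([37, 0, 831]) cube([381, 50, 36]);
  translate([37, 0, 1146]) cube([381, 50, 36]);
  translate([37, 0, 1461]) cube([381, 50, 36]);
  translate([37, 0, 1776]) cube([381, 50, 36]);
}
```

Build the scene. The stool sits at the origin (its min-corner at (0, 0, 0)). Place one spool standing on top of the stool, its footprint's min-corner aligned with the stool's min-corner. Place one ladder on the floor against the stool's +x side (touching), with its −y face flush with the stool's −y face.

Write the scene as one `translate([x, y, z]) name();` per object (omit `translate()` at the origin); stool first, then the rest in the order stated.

stool();
translate([0, 0, 432]) spool();
translate([272, 0, 0]) ladder();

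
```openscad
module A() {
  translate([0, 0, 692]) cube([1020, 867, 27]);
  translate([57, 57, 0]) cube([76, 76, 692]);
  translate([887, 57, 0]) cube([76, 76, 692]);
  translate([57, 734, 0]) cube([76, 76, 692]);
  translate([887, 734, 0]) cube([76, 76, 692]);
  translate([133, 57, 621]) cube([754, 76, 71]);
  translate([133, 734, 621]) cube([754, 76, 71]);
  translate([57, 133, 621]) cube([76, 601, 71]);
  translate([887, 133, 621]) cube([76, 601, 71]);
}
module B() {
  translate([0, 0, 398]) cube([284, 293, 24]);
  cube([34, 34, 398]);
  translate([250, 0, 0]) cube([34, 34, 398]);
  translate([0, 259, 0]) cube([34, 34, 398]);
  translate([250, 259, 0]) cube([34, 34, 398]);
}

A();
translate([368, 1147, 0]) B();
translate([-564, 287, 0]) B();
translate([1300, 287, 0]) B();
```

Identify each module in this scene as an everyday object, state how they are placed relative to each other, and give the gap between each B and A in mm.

Each stool's nearest face is 280 mm from the table's bounding box.

A is a table. B is a stool. Three stools sit around the table at the +y, −x, +x sides. The gap between each stool and the table is 280 mm.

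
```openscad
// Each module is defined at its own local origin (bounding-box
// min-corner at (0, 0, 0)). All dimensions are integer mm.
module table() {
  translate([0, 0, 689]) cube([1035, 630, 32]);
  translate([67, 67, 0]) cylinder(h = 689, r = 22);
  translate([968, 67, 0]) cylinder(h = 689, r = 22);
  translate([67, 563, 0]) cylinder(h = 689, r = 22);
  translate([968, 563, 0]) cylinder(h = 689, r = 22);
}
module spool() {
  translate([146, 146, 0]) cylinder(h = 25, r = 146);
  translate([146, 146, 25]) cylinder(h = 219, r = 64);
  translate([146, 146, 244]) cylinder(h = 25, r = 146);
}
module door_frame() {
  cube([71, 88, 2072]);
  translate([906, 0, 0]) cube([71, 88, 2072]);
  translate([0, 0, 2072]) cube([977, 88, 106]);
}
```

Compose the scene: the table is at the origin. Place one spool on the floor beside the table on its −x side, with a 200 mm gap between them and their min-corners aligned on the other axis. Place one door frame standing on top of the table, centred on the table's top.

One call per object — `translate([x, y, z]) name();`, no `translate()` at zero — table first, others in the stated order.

table();
translate([-492, 0, 0]) spool();
translate([29, 271, 721]) door_frame();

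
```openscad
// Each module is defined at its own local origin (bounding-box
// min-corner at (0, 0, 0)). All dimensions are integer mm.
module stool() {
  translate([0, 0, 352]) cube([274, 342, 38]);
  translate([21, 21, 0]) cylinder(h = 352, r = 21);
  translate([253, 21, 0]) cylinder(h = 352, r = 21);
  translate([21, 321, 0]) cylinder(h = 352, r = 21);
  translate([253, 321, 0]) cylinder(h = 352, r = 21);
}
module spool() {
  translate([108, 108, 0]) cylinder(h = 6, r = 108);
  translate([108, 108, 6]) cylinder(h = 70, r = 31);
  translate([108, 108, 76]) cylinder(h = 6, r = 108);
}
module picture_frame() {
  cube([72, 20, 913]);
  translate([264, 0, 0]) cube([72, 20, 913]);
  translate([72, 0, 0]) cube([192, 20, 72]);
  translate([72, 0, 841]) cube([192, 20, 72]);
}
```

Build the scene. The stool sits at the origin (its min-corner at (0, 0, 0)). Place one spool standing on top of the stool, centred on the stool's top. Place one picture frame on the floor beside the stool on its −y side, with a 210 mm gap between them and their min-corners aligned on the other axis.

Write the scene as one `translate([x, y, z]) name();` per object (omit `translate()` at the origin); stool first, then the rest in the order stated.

stool();
translate([29, 63, 390]) spool();
translate([0, -230, 0]) picture_frame();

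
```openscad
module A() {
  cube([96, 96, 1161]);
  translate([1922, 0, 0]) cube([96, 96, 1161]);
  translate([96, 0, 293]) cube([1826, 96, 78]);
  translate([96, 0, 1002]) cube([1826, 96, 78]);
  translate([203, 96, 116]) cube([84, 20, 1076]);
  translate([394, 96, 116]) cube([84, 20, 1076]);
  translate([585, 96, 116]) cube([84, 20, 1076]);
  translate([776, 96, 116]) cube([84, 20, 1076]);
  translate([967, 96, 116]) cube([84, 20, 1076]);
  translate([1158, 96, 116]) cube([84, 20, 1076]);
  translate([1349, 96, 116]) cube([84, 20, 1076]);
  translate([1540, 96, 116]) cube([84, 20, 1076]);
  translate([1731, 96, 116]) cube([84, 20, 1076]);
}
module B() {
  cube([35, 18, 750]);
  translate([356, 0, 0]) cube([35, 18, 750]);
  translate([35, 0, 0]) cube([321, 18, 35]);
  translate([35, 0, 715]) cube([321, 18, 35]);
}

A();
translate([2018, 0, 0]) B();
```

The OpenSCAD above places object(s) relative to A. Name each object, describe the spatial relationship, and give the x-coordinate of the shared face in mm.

A is a fence section. B is a picture frame. The picture frame is against the fence section's +x side, with their −y faces flush. The x-coordinate of the shared face is 2018 mm.

The fence section's +x face and the picture frame's −x face are both at x = 2018 mm.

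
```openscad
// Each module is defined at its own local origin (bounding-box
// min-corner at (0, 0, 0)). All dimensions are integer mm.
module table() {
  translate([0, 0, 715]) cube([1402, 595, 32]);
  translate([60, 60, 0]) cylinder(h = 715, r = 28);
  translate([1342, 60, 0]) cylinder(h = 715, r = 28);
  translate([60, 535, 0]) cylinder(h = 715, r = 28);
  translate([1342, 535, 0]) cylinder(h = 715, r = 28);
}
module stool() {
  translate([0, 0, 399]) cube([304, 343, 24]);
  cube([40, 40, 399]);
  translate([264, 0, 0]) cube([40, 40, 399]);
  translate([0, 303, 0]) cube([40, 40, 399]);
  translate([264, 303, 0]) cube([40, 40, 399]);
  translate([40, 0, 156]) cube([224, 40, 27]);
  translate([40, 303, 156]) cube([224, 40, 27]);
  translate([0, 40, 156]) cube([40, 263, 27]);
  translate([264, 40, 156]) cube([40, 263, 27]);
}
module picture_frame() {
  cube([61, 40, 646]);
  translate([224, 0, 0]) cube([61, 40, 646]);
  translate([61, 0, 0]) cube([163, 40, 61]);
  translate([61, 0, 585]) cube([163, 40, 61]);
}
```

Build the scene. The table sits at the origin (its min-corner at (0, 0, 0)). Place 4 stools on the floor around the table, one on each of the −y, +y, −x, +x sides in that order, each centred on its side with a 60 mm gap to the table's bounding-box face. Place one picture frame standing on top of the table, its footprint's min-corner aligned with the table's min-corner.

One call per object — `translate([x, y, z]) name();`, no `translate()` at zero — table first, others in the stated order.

table();
translate([549, -403, 0]) stool();
translate([549, 655, 0]) stool();
translate([-364, 126, 0]) stool();
translate([1462, 126, 0]) stool();
translate([0, 0, 747]) picture_frame();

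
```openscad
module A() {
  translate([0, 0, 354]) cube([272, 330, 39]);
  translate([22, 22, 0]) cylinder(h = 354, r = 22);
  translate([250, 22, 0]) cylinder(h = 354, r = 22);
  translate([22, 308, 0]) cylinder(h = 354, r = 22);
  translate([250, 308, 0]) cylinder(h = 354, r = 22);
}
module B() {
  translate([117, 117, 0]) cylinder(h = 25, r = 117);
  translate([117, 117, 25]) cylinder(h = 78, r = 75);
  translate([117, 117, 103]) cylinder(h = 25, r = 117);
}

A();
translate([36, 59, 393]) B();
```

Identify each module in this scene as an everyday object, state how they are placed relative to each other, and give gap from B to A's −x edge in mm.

A is a stool. B is a spool. The spool is on top of the stool. The gap from the spool to the stool's −x edge is 36 mm.

The spool's min-x is at 36; the stool's min-x is 0; gap = 36 mm.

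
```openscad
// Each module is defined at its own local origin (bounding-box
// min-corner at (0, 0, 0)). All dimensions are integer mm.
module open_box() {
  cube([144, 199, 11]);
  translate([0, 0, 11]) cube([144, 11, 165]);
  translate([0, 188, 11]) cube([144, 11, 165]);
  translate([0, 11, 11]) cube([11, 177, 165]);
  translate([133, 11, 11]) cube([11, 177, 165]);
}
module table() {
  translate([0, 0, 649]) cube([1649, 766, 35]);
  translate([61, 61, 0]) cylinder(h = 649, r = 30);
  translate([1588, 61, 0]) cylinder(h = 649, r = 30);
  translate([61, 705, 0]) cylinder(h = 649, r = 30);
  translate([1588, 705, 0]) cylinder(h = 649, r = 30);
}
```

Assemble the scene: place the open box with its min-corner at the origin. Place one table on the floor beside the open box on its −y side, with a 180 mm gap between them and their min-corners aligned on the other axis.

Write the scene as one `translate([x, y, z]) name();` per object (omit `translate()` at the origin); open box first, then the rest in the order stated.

open_box();
translate([0, -946, 0]) table();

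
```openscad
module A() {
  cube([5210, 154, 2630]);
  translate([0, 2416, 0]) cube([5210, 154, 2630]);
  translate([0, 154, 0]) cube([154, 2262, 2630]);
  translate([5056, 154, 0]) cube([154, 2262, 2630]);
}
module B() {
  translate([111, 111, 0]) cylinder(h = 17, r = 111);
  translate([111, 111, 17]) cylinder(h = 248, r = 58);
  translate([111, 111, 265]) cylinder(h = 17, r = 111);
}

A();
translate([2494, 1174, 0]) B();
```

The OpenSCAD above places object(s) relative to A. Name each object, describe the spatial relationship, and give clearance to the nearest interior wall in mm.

Clearances: x = 2340, y = 1020; minimum 1020 mm.

A is a house frame. B is a spool. The spool sits inside the house frame, centred. The clearance to the nearest interior wall is 1020 mm.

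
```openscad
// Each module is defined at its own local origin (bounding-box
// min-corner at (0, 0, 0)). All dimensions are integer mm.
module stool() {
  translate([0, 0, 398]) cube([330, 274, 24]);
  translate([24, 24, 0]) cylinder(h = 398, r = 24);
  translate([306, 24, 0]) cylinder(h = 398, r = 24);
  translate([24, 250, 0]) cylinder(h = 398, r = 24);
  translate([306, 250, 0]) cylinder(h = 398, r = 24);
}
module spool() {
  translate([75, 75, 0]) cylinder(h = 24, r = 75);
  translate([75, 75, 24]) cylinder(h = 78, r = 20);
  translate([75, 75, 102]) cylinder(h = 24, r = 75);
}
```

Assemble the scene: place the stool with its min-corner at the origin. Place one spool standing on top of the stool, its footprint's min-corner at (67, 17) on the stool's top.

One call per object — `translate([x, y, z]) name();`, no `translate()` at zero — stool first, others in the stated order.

stool();
translate([67, 17, 422]) spool();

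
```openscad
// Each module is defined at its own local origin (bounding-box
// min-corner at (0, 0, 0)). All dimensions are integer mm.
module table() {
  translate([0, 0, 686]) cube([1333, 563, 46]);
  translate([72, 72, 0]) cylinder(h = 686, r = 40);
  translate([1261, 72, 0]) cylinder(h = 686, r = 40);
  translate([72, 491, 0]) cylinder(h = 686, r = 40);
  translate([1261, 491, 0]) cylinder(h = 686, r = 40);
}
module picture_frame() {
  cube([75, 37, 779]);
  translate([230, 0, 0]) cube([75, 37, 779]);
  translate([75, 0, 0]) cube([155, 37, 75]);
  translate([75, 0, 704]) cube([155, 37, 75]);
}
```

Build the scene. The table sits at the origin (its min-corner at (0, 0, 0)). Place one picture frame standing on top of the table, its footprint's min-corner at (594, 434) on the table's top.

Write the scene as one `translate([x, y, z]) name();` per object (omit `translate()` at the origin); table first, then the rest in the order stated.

table();
translate([594, 434, 732]) picture_frame();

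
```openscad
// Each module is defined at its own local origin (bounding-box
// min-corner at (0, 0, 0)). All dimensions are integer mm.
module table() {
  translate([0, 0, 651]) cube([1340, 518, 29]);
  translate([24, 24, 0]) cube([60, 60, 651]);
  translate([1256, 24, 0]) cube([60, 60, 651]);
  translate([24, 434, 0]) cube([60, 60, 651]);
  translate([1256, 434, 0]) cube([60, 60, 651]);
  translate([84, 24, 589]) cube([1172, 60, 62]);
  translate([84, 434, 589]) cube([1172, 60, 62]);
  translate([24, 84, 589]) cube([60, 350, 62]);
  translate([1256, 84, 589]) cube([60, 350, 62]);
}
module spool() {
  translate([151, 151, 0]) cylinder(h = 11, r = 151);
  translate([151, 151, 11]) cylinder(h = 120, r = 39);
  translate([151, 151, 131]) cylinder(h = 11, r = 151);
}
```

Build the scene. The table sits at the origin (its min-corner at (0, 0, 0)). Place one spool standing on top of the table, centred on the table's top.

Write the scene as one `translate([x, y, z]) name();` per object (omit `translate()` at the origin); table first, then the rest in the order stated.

table();
translate([519, 108, 680]) spool();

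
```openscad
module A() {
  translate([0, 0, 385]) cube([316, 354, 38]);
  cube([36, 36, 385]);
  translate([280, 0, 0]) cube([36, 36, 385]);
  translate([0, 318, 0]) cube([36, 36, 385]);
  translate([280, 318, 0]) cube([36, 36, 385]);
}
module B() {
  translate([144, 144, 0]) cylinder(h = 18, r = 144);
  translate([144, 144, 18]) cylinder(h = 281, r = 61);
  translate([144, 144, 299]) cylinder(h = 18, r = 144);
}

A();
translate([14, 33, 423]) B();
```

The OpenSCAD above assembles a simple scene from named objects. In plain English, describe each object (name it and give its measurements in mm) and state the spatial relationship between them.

A is a simple wooden stool: a rectangular seat 316 mm (x) by 354 mm (y), 38 mm thick, top face at z = 423 mm, on four square legs, each 36×36 mm in cross-section. The legs rest on z = 0, each flush with a corner of the seat.

B is a spool: two coaxial disc flanges of radius 144 mm and thickness 18 mm, joined by a core cylinder of radius 61 mm and height 281 mm. The lower flange rests on z = 0 and the three cylinders share a vertical axis.

The spool is on top of the stool, centred.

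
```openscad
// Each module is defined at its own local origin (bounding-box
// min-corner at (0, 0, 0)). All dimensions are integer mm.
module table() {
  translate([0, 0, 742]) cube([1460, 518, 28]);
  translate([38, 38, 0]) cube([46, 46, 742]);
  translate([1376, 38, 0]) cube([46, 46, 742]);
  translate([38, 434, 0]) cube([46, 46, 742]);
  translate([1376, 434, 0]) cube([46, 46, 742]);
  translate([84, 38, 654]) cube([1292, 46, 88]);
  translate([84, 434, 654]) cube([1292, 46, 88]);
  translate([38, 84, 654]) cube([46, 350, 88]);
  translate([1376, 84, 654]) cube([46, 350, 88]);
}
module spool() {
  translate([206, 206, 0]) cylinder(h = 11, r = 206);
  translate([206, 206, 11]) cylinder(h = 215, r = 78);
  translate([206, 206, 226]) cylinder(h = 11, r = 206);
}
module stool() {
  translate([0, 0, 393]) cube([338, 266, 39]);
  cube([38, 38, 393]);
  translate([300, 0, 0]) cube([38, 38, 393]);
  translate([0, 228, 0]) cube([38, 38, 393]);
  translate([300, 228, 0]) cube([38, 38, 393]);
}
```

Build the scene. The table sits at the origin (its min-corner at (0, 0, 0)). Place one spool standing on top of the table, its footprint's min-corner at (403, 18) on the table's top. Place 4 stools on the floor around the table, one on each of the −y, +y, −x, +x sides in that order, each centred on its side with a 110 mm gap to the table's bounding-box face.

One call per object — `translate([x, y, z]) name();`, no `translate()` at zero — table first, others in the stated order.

table();
translate([403, 18, 770]) spool();
translate([561, -376, 0]) stool();
translate([561, 628, 0]) stool();
translate([-448, 126, 0]) stool();
translate([1570, 126, 0]) stool();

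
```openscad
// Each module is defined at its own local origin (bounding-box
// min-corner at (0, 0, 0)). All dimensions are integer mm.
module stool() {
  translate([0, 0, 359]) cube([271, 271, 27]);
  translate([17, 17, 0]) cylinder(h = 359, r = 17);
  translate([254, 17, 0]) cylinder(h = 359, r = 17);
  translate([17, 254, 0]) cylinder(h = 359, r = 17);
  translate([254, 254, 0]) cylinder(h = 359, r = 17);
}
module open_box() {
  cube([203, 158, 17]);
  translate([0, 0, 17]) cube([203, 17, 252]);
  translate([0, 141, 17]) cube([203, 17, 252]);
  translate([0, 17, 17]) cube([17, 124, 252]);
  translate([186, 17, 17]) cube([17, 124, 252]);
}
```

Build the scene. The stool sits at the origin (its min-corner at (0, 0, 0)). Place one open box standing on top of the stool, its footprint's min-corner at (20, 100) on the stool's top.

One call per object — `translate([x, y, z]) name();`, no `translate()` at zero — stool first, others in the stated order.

stool();
translate([20, 100, 386]) open_box();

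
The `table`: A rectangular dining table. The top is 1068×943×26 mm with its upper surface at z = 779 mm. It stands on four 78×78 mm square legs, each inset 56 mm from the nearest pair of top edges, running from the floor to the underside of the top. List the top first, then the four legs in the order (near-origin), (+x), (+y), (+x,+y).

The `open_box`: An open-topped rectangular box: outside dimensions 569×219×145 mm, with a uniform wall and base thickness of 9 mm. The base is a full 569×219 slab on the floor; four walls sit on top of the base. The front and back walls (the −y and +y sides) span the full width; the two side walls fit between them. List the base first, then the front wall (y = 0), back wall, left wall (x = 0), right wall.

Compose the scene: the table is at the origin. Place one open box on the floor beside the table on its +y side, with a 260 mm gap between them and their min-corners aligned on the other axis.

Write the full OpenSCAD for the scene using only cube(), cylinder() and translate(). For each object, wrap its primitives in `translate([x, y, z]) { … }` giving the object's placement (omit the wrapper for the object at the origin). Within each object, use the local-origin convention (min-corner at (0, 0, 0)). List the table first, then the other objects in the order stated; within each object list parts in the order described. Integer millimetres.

translate([0, 0, 753]) cube([1068, 943, 26]);
translate([56, 56, 0]) cube([78, 78, 753]);
translate([934, 56, 0]) cube([78, 78, 753]);
translate([56, 809, 0]) cube([78, 78, 753]);
translate([934, 809, 0]) cube([78, 78, 753]);
translate([0, 1203, 0]) {
  cube([569, 219, 9]);
  translate([0, 0, 9]) cube([569, 9, 136]);
  translate([0, 210, 9]) cube([569, 9, 136]);
  translate([0, 9, 9]) cube([9, 201, 136]);
  translate([560, 9, 9]) cube([9, 201, 136]);
}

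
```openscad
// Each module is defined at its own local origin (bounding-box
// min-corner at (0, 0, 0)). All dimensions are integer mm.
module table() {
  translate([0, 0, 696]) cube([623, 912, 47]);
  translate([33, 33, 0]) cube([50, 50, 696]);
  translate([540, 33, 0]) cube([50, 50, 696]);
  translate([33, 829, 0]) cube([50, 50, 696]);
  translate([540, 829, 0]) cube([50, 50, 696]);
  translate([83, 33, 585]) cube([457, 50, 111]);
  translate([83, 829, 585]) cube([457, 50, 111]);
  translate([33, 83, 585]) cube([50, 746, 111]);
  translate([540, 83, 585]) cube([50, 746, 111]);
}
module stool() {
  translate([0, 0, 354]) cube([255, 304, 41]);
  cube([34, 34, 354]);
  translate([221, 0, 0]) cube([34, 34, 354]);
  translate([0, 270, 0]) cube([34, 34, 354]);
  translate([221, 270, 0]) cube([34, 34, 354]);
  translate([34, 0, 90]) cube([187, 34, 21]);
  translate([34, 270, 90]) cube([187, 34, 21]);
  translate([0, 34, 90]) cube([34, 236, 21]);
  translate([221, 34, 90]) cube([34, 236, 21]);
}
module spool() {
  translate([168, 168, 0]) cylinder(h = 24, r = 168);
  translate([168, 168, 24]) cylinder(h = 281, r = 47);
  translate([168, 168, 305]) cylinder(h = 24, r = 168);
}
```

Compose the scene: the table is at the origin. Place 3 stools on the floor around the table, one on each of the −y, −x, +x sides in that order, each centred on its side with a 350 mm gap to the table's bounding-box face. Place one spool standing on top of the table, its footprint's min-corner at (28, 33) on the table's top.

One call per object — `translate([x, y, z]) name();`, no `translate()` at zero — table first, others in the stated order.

table();
translate([184, -654, 0]) stool();
translate([-605, 304, 0]) stool();
translate([973, 304, 0]) stool();
translate([28, 33, 743]) spool();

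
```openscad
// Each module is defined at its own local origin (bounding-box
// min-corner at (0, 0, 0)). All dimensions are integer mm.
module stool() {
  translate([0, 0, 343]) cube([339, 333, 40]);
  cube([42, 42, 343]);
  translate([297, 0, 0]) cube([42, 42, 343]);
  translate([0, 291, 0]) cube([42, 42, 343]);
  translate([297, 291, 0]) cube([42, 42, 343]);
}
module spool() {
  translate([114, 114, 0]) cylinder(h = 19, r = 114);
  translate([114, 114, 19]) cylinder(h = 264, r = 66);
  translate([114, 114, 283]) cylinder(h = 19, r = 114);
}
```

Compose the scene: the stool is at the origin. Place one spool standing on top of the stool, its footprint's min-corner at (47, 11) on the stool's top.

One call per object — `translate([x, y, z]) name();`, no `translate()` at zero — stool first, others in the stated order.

stool();
translate([47, 11, 383]) spool();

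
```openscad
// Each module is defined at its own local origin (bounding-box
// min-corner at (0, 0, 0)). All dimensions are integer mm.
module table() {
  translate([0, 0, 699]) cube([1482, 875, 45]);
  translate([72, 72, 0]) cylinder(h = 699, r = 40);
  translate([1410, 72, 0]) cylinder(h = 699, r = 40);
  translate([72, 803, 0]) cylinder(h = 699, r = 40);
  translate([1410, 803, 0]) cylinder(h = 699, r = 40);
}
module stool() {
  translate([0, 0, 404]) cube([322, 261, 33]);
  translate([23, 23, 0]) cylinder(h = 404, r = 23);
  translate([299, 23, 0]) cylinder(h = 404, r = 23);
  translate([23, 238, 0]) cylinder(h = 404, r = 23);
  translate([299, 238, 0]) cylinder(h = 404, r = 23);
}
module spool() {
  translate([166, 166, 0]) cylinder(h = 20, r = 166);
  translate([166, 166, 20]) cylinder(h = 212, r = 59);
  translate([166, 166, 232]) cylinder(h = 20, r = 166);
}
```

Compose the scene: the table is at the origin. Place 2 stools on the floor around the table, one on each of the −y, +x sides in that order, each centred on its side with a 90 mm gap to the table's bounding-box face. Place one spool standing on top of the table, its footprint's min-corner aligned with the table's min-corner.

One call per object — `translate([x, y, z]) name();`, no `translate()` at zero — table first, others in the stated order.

table();
translate([580, -351, 0]) stool();
translate([1572, 307, 0]) stool();
translate([0, 0, 744]) spool();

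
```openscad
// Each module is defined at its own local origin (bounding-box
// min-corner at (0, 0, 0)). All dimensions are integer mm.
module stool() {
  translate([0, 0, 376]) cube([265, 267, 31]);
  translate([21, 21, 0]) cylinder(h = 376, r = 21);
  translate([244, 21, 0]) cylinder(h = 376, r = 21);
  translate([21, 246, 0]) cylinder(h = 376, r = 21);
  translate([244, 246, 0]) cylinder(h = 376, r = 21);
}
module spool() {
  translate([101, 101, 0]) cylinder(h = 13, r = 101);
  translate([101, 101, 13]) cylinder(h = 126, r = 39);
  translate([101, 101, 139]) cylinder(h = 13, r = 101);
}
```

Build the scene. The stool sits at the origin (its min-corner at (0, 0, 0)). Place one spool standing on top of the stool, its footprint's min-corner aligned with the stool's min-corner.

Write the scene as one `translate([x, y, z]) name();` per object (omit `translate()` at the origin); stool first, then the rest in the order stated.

stool();
translate([0, 0, 407]) spool();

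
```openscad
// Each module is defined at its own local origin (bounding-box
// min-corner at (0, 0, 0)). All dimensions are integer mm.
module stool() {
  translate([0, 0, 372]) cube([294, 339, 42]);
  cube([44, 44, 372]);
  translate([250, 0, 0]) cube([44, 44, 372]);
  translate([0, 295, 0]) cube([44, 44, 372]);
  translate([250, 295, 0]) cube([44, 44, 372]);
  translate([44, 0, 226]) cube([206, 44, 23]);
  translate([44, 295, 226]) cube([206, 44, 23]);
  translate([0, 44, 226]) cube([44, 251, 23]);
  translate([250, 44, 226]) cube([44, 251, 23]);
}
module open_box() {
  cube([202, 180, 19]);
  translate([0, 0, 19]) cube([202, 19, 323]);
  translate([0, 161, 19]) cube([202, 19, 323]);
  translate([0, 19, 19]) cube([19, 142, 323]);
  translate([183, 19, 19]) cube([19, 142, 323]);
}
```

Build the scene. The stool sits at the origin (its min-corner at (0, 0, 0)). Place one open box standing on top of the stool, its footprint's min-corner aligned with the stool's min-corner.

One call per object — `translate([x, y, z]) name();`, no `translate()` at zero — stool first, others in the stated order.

stool();
translate([0, 0, 414]) open_box();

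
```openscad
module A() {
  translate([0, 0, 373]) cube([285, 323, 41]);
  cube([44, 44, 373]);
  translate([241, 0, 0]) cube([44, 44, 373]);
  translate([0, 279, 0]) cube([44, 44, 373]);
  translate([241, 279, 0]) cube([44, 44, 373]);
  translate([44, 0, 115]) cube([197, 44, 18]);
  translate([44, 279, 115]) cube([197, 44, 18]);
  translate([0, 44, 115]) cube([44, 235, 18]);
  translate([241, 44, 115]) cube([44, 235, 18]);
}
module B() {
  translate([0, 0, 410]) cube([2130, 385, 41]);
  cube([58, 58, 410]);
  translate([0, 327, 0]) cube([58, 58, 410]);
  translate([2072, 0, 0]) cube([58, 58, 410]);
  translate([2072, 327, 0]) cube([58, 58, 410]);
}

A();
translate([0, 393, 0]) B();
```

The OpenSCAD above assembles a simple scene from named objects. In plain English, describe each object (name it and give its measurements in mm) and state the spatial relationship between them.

A is a four-legged stool. The seat is 285×323 mm, 41 mm thick, top at z = 414 mm. It stands on four square legs, each 44×44 mm in cross-section, from z = 0 to the seat underside, each flush with a corner of the seat. Four stretchers, 44 mm wide and 18 mm tall, connect adjacent legs with their undersides at z = 115 mm, each running between the inner faces of the legs it joins and aligned with the legs' outer faces on the other axis.

B is a long wooden bench with a 2130 mm (x) × 385 mm (y) seat, 41 mm thick, its top surface 451 mm above the floor. Four 58 mm square legs at the seat corners, flush with the edges, run from z = 0 to the seat underside.

The bench is on the floor beside the stool on its +y side.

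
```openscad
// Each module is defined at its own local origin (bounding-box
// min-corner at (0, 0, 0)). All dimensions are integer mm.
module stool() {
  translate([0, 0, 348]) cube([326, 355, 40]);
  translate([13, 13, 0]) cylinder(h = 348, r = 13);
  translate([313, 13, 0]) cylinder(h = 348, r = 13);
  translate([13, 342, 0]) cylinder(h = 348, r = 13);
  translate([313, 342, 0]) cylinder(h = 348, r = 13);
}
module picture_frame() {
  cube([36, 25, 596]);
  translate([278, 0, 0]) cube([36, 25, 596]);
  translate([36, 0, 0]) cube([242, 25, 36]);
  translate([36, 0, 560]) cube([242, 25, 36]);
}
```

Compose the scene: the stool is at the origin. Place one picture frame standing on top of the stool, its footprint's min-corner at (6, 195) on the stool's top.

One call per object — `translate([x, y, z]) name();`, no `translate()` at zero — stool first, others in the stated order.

stool();
translate([6, 195, 388]) picture_frame();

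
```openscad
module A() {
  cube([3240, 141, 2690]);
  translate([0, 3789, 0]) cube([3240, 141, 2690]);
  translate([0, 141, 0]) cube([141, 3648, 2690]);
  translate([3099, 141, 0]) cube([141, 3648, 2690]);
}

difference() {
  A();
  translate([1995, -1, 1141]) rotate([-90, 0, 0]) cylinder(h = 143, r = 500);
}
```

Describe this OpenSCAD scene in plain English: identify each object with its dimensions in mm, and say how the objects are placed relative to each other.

A is a box-shaped house frame (walls only): outside footprint 3240×3930 mm, wall height 2690 mm, wall thickness 141 mm. The two y-facing walls run the full x-width; the two x-facing walls fit between the inner faces of the y-facing walls.

The house frame has a circular hole of radius 500 mm through its front wall, centred at (x = 1995, z = 1141).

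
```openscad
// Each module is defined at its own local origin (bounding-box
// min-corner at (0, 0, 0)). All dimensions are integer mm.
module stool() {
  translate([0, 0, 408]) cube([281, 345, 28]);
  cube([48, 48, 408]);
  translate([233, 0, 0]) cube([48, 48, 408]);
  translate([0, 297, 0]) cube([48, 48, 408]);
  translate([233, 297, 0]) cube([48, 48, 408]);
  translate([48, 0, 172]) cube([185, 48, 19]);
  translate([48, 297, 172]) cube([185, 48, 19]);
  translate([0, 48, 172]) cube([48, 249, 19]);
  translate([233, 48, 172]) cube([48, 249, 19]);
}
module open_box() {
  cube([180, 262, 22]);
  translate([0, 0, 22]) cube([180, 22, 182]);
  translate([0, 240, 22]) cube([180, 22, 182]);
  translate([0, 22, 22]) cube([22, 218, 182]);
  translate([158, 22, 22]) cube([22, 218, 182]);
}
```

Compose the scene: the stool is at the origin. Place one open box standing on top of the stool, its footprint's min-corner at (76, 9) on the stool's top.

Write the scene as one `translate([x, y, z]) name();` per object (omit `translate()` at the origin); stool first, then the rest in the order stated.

stool();
translate([76, 9, 436]) open_box();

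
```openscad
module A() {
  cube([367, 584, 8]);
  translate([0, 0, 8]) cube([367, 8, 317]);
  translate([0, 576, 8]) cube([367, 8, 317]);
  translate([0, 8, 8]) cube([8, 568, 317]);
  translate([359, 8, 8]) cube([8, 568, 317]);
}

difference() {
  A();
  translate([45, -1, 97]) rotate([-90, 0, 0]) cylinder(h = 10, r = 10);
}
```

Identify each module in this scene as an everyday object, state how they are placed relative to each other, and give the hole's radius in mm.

A is an open box. The open box has a circular hole through its front wall. The hole's radius is 10 mm.

The subtracted cylinder has r = 10 mm.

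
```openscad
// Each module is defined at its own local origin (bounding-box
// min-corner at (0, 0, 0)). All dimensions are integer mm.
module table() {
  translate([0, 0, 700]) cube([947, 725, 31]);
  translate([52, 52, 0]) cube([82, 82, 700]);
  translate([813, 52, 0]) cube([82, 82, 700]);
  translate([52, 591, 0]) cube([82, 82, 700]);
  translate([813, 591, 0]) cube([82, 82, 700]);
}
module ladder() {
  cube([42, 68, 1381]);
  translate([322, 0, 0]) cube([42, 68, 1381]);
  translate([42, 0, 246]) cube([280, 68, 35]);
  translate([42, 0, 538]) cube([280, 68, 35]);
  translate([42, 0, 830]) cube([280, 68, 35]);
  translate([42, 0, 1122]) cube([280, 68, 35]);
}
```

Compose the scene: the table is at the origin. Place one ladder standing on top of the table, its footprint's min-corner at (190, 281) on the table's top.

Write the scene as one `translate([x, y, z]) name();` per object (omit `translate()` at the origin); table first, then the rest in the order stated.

table();
translate([190, 281, 731]) ladder();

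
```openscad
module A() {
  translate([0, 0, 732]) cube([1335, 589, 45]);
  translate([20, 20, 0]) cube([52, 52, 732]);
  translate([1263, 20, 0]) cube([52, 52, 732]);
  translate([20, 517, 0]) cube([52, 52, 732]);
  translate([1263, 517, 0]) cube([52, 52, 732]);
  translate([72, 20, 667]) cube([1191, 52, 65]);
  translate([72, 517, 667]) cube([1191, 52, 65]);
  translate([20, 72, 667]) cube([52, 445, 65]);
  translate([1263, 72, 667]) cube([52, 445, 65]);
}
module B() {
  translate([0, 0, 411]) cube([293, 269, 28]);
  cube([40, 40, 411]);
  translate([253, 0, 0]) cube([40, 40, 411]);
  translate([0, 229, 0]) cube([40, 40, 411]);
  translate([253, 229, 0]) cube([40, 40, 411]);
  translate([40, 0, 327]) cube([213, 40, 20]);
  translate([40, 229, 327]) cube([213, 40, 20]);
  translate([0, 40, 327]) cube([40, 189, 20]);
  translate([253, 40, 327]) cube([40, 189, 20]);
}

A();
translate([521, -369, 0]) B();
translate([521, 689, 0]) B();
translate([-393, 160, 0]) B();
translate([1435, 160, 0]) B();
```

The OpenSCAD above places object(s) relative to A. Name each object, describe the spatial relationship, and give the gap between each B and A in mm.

Each stool's nearest face is 100 mm from the table's bounding box.

A is a table. B is a stool. Four stools sit around the table at the −y, +y, −x, +x sides. The gap between each stool and the table is 100 mm.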